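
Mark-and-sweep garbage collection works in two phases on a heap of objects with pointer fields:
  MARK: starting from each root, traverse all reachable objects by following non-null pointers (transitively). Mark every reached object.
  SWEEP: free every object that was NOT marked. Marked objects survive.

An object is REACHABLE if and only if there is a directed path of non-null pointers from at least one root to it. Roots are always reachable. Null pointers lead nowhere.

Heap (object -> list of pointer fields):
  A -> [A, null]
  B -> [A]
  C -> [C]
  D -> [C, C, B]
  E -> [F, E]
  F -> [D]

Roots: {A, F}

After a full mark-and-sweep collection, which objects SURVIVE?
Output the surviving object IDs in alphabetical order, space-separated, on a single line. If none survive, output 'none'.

Answer: A B C D F

Derivation:
Roots: A F
Mark A: refs=A null, marked=A
Mark F: refs=D, marked=A F
Mark D: refs=C C B, marked=A D F
Mark C: refs=C, marked=A C D F
Mark B: refs=A, marked=A B C D F
Unmarked (collected): E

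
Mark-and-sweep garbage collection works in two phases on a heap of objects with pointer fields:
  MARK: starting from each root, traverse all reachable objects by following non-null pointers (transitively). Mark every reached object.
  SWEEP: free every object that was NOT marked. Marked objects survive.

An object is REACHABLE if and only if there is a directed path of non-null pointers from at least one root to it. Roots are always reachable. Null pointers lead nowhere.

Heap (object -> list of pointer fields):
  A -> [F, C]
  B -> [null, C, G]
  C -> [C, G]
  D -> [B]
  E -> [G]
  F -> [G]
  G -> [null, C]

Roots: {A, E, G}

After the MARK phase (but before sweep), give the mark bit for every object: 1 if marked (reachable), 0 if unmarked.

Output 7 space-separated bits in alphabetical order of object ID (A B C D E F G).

Answer: 1 0 1 0 1 1 1

Derivation:
Roots: A E G
Mark A: refs=F C, marked=A
Mark E: refs=G, marked=A E
Mark G: refs=null C, marked=A E G
Mark F: refs=G, marked=A E F G
Mark C: refs=C G, marked=A C E F G
Unmarked (collected): B D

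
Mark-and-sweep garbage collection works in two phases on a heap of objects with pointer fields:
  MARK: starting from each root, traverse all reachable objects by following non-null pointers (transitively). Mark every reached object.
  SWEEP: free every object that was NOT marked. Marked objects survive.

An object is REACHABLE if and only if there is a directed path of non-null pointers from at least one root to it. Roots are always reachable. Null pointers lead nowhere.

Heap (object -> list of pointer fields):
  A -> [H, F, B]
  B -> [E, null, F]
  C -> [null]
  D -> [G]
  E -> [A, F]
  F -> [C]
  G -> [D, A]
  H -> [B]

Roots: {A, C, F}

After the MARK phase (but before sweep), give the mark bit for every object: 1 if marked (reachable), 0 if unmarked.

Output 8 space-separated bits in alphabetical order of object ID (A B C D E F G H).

Roots: A C F
Mark A: refs=H F B, marked=A
Mark C: refs=null, marked=A C
Mark F: refs=C, marked=A C F
Mark H: refs=B, marked=A C F H
Mark B: refs=E null F, marked=A B C F H
Mark E: refs=A F, marked=A B C E F H
Unmarked (collected): D G

Answer: 1 1 1 0 1 1 0 1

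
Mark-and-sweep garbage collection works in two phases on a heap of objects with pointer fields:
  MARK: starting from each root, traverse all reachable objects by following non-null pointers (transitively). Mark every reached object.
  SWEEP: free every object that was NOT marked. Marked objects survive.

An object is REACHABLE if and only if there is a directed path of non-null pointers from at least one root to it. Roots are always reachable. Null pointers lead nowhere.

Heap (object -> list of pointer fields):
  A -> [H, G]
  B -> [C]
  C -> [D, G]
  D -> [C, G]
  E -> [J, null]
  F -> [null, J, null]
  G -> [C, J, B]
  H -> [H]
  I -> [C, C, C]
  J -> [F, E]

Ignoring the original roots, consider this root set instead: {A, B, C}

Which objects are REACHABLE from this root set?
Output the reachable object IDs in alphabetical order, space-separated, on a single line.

Roots: A B C
Mark A: refs=H G, marked=A
Mark B: refs=C, marked=A B
Mark C: refs=D G, marked=A B C
Mark H: refs=H, marked=A B C H
Mark G: refs=C J B, marked=A B C G H
Mark D: refs=C G, marked=A B C D G H
Mark J: refs=F E, marked=A B C D G H J
Mark F: refs=null J null, marked=A B C D F G H J
Mark E: refs=J null, marked=A B C D E F G H J
Unmarked (collected): I

Answer: A B C D E F G H J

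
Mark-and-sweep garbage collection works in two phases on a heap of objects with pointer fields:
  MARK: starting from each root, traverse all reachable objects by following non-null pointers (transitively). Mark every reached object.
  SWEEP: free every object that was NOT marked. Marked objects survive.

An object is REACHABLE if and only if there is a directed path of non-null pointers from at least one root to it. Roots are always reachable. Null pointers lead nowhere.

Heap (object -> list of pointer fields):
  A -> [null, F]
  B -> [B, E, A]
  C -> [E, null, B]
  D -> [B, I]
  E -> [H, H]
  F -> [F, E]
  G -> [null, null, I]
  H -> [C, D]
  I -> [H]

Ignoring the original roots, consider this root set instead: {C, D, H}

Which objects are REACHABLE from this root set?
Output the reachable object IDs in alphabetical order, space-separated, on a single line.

Roots: C D H
Mark C: refs=E null B, marked=C
Mark D: refs=B I, marked=C D
Mark H: refs=C D, marked=C D H
Mark E: refs=H H, marked=C D E H
Mark B: refs=B E A, marked=B C D E H
Mark I: refs=H, marked=B C D E H I
Mark A: refs=null F, marked=A B C D E H I
Mark F: refs=F E, marked=A B C D E F H I
Unmarked (collected): G

Answer: A B C D E F H I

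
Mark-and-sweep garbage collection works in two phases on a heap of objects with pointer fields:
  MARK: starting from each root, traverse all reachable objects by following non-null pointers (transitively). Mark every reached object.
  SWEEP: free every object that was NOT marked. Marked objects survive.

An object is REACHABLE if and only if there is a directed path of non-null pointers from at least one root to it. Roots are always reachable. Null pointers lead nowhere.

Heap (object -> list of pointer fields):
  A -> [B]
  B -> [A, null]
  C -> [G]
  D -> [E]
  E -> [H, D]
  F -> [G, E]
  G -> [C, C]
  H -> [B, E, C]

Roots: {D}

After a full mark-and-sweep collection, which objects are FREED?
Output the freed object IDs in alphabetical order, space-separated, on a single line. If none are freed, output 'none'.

Roots: D
Mark D: refs=E, marked=D
Mark E: refs=H D, marked=D E
Mark H: refs=B E C, marked=D E H
Mark B: refs=A null, marked=B D E H
Mark C: refs=G, marked=B C D E H
Mark A: refs=B, marked=A B C D E H
Mark G: refs=C C, marked=A B C D E G H
Unmarked (collected): F

Answer: F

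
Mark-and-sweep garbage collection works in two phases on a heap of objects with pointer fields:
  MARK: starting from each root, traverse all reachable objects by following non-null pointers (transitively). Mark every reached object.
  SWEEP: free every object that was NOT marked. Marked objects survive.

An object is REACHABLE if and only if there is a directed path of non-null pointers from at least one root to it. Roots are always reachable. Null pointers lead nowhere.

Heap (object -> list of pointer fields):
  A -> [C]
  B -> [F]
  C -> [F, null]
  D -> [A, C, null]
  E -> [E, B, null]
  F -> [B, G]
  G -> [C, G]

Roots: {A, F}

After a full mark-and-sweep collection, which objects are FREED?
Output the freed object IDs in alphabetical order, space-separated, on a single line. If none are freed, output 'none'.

Roots: A F
Mark A: refs=C, marked=A
Mark F: refs=B G, marked=A F
Mark C: refs=F null, marked=A C F
Mark B: refs=F, marked=A B C F
Mark G: refs=C G, marked=A B C F G
Unmarked (collected): D E

Answer: D E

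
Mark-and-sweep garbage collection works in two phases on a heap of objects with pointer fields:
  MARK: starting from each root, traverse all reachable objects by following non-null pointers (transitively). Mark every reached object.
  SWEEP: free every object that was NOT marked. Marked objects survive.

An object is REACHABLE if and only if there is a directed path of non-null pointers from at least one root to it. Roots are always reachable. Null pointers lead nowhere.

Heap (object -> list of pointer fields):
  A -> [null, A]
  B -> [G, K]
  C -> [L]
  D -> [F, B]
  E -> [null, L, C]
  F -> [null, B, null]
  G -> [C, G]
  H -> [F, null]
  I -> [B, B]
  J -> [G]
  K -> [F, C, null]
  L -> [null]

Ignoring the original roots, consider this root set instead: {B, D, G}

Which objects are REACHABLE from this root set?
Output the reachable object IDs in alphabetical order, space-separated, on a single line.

Roots: B D G
Mark B: refs=G K, marked=B
Mark D: refs=F B, marked=B D
Mark G: refs=C G, marked=B D G
Mark K: refs=F C null, marked=B D G K
Mark F: refs=null B null, marked=B D F G K
Mark C: refs=L, marked=B C D F G K
Mark L: refs=null, marked=B C D F G K L
Unmarked (collected): A E H I J

Answer: B C D F G K L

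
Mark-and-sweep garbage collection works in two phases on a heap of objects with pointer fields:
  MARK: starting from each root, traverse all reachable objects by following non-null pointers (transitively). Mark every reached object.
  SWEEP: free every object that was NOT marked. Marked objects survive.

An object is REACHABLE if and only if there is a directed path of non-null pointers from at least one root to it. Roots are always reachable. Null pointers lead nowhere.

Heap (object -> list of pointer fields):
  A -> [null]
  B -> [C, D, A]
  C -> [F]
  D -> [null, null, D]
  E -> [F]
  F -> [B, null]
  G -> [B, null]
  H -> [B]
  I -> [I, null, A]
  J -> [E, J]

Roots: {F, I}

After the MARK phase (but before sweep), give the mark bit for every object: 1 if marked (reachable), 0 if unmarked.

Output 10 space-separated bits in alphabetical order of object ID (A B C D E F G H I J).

Roots: F I
Mark F: refs=B null, marked=F
Mark I: refs=I null A, marked=F I
Mark B: refs=C D A, marked=B F I
Mark A: refs=null, marked=A B F I
Mark C: refs=F, marked=A B C F I
Mark D: refs=null null D, marked=A B C D F I
Unmarked (collected): E G H J

Answer: 1 1 1 1 0 1 0 0 1 0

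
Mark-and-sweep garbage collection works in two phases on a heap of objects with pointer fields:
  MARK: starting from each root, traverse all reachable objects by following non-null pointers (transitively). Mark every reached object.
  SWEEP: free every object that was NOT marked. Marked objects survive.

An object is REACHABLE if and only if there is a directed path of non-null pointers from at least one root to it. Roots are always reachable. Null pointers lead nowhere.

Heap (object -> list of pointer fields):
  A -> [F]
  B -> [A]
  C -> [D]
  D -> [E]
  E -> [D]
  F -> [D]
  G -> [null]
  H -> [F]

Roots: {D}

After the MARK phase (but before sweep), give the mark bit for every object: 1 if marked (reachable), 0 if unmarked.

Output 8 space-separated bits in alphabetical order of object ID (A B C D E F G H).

Roots: D
Mark D: refs=E, marked=D
Mark E: refs=D, marked=D E
Unmarked (collected): A B C F G H

Answer: 0 0 0 1 1 0 0 0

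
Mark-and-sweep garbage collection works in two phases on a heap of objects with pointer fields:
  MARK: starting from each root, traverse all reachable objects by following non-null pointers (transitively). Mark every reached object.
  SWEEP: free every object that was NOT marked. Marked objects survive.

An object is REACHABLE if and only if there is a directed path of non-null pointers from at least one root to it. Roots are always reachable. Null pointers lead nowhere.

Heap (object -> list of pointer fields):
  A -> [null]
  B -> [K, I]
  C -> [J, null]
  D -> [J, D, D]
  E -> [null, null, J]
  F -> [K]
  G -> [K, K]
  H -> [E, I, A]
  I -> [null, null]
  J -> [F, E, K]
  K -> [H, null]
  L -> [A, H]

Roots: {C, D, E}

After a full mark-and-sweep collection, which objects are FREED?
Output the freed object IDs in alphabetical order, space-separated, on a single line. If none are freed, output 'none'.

Roots: C D E
Mark C: refs=J null, marked=C
Mark D: refs=J D D, marked=C D
Mark E: refs=null null J, marked=C D E
Mark J: refs=F E K, marked=C D E J
Mark F: refs=K, marked=C D E F J
Mark K: refs=H null, marked=C D E F J K
Mark H: refs=E I A, marked=C D E F H J K
Mark I: refs=null null, marked=C D E F H I J K
Mark A: refs=null, marked=A C D E F H I J K
Unmarked (collected): B G L

Answer: B G L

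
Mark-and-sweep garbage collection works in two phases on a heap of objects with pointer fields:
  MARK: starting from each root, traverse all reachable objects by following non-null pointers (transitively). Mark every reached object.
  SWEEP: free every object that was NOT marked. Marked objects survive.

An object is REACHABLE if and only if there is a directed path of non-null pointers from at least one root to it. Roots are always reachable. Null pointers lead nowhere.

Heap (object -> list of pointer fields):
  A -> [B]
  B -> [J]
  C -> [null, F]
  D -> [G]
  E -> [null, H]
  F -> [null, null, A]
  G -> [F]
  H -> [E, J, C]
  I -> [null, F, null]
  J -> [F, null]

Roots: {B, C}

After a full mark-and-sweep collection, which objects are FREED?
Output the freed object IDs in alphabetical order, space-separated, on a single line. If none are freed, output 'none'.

Answer: D E G H I

Derivation:
Roots: B C
Mark B: refs=J, marked=B
Mark C: refs=null F, marked=B C
Mark J: refs=F null, marked=B C J
Mark F: refs=null null A, marked=B C F J
Mark A: refs=B, marked=A B C F J
Unmarked (collected): D E G H I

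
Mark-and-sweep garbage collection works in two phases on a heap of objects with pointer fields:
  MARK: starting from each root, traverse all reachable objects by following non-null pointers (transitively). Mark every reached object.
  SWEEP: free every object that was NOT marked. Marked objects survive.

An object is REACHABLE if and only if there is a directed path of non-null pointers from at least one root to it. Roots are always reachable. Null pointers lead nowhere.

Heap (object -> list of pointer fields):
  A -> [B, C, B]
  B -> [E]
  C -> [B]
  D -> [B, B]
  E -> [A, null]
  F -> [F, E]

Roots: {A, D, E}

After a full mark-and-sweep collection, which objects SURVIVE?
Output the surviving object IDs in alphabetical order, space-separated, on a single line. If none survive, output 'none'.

Answer: A B C D E

Derivation:
Roots: A D E
Mark A: refs=B C B, marked=A
Mark D: refs=B B, marked=A D
Mark E: refs=A null, marked=A D E
Mark B: refs=E, marked=A B D E
Mark C: refs=B, marked=A B C D E
Unmarked (collected): F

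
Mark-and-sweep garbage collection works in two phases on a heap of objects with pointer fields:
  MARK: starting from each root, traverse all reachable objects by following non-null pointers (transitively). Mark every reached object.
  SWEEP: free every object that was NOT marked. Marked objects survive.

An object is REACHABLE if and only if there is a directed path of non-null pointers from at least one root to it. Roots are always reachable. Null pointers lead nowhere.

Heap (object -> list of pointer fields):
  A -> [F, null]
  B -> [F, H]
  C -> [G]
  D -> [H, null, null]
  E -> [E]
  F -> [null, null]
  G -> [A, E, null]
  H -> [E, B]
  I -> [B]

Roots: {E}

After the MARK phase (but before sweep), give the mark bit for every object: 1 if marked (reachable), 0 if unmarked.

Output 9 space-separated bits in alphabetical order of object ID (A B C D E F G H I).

Answer: 0 0 0 0 1 0 0 0 0

Derivation:
Roots: E
Mark E: refs=E, marked=E
Unmarked (collected): A B C D F G H I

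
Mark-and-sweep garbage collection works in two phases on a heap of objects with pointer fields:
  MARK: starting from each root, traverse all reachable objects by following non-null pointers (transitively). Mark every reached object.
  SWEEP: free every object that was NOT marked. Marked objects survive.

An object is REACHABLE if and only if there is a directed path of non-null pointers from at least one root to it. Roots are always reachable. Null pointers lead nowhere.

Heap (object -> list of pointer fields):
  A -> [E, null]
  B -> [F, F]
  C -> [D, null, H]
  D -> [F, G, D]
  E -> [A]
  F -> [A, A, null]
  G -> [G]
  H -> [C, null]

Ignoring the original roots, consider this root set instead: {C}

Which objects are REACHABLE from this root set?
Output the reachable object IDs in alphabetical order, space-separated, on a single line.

Roots: C
Mark C: refs=D null H, marked=C
Mark D: refs=F G D, marked=C D
Mark H: refs=C null, marked=C D H
Mark F: refs=A A null, marked=C D F H
Mark G: refs=G, marked=C D F G H
Mark A: refs=E null, marked=A C D F G H
Mark E: refs=A, marked=A C D E F G H
Unmarked (collected): B

Answer: A C D E F G H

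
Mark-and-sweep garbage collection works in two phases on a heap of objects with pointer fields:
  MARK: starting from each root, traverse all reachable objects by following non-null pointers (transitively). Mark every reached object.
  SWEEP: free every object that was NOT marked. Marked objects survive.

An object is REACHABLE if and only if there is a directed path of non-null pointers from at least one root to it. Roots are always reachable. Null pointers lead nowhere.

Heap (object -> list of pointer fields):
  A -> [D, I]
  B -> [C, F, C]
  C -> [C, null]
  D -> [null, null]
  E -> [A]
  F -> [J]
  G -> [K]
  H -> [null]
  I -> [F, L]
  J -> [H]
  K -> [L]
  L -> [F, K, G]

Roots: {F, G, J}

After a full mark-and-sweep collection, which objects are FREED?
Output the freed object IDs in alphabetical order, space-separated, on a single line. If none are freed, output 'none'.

Answer: A B C D E I

Derivation:
Roots: F G J
Mark F: refs=J, marked=F
Mark G: refs=K, marked=F G
Mark J: refs=H, marked=F G J
Mark K: refs=L, marked=F G J K
Mark H: refs=null, marked=F G H J K
Mark L: refs=F K G, marked=F G H J K L
Unmarked (collected): A B C D E I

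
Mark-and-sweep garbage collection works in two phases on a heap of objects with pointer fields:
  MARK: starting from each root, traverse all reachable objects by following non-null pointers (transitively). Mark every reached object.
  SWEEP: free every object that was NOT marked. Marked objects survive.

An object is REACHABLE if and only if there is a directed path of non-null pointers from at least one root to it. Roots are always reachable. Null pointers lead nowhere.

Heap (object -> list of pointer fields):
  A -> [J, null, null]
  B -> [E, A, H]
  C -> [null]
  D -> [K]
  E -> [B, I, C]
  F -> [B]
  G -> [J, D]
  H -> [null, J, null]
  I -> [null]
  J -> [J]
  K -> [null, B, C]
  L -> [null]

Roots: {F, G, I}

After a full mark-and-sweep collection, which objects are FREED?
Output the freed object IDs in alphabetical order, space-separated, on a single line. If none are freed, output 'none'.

Roots: F G I
Mark F: refs=B, marked=F
Mark G: refs=J D, marked=F G
Mark I: refs=null, marked=F G I
Mark B: refs=E A H, marked=B F G I
Mark J: refs=J, marked=B F G I J
Mark D: refs=K, marked=B D F G I J
Mark E: refs=B I C, marked=B D E F G I J
Mark A: refs=J null null, marked=A B D E F G I J
Mark H: refs=null J null, marked=A B D E F G H I J
Mark K: refs=null B C, marked=A B D E F G H I J K
Mark C: refs=null, marked=A B C D E F G H I J K
Unmarked (collected): L

Answer: L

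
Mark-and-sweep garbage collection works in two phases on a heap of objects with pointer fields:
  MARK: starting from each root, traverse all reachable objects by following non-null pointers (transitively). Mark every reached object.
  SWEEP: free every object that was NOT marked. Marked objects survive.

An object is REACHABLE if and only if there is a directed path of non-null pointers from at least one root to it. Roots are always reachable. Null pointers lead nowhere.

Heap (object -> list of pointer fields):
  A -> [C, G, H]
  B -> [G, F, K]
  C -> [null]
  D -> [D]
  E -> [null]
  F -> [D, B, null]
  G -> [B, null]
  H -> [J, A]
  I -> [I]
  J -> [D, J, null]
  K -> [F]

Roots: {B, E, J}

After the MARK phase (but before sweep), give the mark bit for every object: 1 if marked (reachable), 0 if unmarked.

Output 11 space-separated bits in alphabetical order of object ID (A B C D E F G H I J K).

Roots: B E J
Mark B: refs=G F K, marked=B
Mark E: refs=null, marked=B E
Mark J: refs=D J null, marked=B E J
Mark G: refs=B null, marked=B E G J
Mark F: refs=D B null, marked=B E F G J
Mark K: refs=F, marked=B E F G J K
Mark D: refs=D, marked=B D E F G J K
Unmarked (collected): A C H I

Answer: 0 1 0 1 1 1 1 0 0 1 1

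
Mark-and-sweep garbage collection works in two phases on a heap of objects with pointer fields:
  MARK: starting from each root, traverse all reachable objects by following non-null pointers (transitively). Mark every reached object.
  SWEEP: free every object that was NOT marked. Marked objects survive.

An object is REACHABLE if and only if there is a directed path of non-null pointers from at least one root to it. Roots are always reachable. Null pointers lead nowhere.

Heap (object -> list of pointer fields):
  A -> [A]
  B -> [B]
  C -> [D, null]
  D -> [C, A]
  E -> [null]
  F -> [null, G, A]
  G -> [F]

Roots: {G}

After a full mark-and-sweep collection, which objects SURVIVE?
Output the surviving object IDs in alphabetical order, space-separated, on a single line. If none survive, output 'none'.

Answer: A F G

Derivation:
Roots: G
Mark G: refs=F, marked=G
Mark F: refs=null G A, marked=F G
Mark A: refs=A, marked=A F G
Unmarked (collected): B C D E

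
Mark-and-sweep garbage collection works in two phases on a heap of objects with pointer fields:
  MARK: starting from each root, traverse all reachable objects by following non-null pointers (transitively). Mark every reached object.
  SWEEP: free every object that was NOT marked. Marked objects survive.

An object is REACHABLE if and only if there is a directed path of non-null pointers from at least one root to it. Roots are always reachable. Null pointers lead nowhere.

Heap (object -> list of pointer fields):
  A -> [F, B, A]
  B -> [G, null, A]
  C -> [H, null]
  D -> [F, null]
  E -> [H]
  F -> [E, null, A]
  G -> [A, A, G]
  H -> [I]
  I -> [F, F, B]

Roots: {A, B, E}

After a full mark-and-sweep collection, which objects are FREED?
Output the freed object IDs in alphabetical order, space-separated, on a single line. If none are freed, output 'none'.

Roots: A B E
Mark A: refs=F B A, marked=A
Mark B: refs=G null A, marked=A B
Mark E: refs=H, marked=A B E
Mark F: refs=E null A, marked=A B E F
Mark G: refs=A A G, marked=A B E F G
Mark H: refs=I, marked=A B E F G H
Mark I: refs=F F B, marked=A B E F G H I
Unmarked (collected): C D

Answer: C D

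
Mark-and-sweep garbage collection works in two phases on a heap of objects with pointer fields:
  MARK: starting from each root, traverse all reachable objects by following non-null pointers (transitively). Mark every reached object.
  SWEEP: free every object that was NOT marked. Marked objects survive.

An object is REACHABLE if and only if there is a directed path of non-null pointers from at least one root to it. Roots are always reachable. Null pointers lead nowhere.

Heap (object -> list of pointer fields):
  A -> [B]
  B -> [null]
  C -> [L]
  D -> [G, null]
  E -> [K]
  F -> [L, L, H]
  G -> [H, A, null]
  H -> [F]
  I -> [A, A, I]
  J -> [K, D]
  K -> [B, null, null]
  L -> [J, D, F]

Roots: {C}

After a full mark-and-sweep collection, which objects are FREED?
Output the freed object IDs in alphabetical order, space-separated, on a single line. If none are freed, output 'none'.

Roots: C
Mark C: refs=L, marked=C
Mark L: refs=J D F, marked=C L
Mark J: refs=K D, marked=C J L
Mark D: refs=G null, marked=C D J L
Mark F: refs=L L H, marked=C D F J L
Mark K: refs=B null null, marked=C D F J K L
Mark G: refs=H A null, marked=C D F G J K L
Mark H: refs=F, marked=C D F G H J K L
Mark B: refs=null, marked=B C D F G H J K L
Mark A: refs=B, marked=A B C D F G H J K L
Unmarked (collected): E I

Answer: E I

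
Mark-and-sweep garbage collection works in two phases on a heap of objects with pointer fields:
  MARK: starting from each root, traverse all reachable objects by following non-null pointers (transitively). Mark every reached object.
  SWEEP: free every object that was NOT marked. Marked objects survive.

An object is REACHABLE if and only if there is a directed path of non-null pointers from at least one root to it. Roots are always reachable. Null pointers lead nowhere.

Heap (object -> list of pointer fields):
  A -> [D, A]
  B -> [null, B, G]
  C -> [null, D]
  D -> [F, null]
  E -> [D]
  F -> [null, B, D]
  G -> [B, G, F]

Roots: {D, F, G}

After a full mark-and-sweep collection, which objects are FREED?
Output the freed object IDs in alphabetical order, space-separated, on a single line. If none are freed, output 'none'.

Roots: D F G
Mark D: refs=F null, marked=D
Mark F: refs=null B D, marked=D F
Mark G: refs=B G F, marked=D F G
Mark B: refs=null B G, marked=B D F G
Unmarked (collected): A C E

Answer: A C E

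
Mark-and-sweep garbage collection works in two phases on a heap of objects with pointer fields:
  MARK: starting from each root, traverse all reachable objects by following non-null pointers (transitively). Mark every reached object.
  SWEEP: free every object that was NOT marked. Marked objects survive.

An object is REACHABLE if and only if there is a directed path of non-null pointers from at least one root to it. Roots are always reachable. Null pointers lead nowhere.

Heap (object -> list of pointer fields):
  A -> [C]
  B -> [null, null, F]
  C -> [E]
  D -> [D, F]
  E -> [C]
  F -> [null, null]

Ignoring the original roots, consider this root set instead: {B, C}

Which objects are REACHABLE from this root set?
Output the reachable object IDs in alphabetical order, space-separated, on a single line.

Answer: B C E F

Derivation:
Roots: B C
Mark B: refs=null null F, marked=B
Mark C: refs=E, marked=B C
Mark F: refs=null null, marked=B C F
Mark E: refs=C, marked=B C E F
Unmarked (collected): A D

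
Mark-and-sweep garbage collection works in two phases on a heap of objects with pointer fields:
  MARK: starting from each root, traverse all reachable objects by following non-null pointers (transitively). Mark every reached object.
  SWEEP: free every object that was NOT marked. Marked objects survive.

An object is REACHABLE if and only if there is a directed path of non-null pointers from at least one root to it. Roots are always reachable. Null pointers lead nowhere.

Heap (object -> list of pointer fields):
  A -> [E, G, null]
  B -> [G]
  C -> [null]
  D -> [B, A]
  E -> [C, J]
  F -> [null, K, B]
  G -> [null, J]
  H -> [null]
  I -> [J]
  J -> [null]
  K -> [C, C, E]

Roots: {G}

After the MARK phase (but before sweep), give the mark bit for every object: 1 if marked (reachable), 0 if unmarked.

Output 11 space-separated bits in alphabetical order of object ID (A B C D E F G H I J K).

Answer: 0 0 0 0 0 0 1 0 0 1 0

Derivation:
Roots: G
Mark G: refs=null J, marked=G
Mark J: refs=null, marked=G J
Unmarked (collected): A B C D E F H I K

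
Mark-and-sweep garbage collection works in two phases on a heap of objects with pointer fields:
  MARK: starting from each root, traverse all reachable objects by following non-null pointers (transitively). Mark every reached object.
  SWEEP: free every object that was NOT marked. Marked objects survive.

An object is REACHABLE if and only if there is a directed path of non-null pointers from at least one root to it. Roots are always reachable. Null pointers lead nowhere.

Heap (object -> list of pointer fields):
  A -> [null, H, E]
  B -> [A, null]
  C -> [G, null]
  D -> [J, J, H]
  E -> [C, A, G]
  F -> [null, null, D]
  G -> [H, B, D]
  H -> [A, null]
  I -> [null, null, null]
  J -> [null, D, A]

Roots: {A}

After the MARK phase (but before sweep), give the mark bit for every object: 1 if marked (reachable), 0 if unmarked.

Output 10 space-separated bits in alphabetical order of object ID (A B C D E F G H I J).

Answer: 1 1 1 1 1 0 1 1 0 1

Derivation:
Roots: A
Mark A: refs=null H E, marked=A
Mark H: refs=A null, marked=A H
Mark E: refs=C A G, marked=A E H
Mark C: refs=G null, marked=A C E H
Mark G: refs=H B D, marked=A C E G H
Mark B: refs=A null, marked=A B C E G H
Mark D: refs=J J H, marked=A B C D E G H
Mark J: refs=null D A, marked=A B C D E G H J
Unmarked (collected): F I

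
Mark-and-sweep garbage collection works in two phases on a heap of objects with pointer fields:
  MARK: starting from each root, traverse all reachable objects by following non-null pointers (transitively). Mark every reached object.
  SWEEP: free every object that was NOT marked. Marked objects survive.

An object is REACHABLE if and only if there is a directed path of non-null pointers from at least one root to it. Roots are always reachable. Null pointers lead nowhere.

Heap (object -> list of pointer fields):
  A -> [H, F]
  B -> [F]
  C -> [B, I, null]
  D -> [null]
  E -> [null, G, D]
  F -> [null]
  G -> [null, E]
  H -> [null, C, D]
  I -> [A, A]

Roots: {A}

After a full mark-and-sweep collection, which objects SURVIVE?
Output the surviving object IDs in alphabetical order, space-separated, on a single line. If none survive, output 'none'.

Roots: A
Mark A: refs=H F, marked=A
Mark H: refs=null C D, marked=A H
Mark F: refs=null, marked=A F H
Mark C: refs=B I null, marked=A C F H
Mark D: refs=null, marked=A C D F H
Mark B: refs=F, marked=A B C D F H
Mark I: refs=A A, marked=A B C D F H I
Unmarked (collected): E G

Answer: A B C D F H I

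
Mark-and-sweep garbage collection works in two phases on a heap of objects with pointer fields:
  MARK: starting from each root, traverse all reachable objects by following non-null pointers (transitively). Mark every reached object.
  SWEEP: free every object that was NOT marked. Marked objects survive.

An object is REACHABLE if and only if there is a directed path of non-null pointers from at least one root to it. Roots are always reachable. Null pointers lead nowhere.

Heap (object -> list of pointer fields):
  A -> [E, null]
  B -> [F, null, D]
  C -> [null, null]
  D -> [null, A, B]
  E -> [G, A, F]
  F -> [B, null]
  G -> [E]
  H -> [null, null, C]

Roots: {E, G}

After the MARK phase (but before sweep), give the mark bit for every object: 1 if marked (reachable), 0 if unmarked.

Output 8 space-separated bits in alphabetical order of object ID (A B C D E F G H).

Roots: E G
Mark E: refs=G A F, marked=E
Mark G: refs=E, marked=E G
Mark A: refs=E null, marked=A E G
Mark F: refs=B null, marked=A E F G
Mark B: refs=F null D, marked=A B E F G
Mark D: refs=null A B, marked=A B D E F G
Unmarked (collected): C H

Answer: 1 1 0 1 1 1 1 0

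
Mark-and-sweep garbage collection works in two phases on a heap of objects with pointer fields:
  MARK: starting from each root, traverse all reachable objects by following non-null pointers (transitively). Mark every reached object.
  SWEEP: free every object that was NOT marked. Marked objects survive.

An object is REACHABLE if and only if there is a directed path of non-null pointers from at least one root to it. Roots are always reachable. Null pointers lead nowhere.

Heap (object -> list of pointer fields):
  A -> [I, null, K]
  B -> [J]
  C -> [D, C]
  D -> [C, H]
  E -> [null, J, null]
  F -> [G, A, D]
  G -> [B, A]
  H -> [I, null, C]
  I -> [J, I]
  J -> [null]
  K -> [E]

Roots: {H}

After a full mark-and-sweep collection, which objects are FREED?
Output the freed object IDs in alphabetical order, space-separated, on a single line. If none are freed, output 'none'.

Answer: A B E F G K

Derivation:
Roots: H
Mark H: refs=I null C, marked=H
Mark I: refs=J I, marked=H I
Mark C: refs=D C, marked=C H I
Mark J: refs=null, marked=C H I J
Mark D: refs=C H, marked=C D H I J
Unmarked (collected): A B E F G K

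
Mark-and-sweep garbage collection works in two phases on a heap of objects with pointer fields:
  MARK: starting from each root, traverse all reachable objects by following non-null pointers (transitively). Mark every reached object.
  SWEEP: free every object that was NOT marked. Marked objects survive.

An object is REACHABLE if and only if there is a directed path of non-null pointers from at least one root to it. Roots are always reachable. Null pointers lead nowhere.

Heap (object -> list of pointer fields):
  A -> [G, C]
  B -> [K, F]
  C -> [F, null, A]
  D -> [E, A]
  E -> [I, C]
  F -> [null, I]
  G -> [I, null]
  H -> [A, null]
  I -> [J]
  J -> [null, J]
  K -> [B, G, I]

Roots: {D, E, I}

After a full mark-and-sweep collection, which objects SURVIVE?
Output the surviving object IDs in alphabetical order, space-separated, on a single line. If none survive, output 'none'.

Answer: A C D E F G I J

Derivation:
Roots: D E I
Mark D: refs=E A, marked=D
Mark E: refs=I C, marked=D E
Mark I: refs=J, marked=D E I
Mark A: refs=G C, marked=A D E I
Mark C: refs=F null A, marked=A C D E I
Mark J: refs=null J, marked=A C D E I J
Mark G: refs=I null, marked=A C D E G I J
Mark F: refs=null I, marked=A C D E F G I J
Unmarked (collected): B H K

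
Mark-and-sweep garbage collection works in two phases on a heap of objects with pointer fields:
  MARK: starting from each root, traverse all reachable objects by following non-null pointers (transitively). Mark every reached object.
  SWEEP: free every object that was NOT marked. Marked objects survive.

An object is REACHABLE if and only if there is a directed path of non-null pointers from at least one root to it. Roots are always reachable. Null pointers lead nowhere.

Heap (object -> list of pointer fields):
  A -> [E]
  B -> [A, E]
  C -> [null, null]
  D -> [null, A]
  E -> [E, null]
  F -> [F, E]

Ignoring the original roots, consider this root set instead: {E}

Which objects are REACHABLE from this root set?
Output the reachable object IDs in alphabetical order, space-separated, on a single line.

Answer: E

Derivation:
Roots: E
Mark E: refs=E null, marked=E
Unmarked (collected): A B C D F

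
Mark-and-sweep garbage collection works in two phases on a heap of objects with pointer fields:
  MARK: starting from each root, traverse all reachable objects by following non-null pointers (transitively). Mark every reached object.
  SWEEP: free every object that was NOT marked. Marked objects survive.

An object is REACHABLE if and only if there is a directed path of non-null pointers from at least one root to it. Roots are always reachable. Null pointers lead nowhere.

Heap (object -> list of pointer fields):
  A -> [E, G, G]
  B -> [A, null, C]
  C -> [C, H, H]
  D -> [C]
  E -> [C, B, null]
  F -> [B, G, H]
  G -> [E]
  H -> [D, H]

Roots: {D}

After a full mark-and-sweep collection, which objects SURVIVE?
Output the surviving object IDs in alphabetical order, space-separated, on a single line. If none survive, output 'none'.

Roots: D
Mark D: refs=C, marked=D
Mark C: refs=C H H, marked=C D
Mark H: refs=D H, marked=C D H
Unmarked (collected): A B E F G

Answer: C D H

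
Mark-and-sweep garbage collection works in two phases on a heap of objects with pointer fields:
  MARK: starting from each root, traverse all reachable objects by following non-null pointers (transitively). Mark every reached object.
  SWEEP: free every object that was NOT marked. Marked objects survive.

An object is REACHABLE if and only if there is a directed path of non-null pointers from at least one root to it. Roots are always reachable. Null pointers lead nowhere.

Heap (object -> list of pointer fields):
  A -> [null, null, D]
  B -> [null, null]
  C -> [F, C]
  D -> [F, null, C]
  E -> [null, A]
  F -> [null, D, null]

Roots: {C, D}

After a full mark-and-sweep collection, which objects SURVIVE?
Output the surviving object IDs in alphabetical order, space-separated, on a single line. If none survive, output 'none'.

Roots: C D
Mark C: refs=F C, marked=C
Mark D: refs=F null C, marked=C D
Mark F: refs=null D null, marked=C D F
Unmarked (collected): A B E

Answer: C D F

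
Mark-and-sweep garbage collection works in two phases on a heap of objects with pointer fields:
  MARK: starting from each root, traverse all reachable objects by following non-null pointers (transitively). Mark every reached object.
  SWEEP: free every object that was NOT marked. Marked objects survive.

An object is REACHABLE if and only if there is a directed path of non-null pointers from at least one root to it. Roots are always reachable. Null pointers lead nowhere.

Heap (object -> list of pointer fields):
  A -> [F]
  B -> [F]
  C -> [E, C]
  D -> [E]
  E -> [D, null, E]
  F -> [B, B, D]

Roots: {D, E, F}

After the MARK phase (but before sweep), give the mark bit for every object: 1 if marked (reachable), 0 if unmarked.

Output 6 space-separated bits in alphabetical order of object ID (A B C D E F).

Answer: 0 1 0 1 1 1

Derivation:
Roots: D E F
Mark D: refs=E, marked=D
Mark E: refs=D null E, marked=D E
Mark F: refs=B B D, marked=D E F
Mark B: refs=F, marked=B D E F
Unmarked (collected): A C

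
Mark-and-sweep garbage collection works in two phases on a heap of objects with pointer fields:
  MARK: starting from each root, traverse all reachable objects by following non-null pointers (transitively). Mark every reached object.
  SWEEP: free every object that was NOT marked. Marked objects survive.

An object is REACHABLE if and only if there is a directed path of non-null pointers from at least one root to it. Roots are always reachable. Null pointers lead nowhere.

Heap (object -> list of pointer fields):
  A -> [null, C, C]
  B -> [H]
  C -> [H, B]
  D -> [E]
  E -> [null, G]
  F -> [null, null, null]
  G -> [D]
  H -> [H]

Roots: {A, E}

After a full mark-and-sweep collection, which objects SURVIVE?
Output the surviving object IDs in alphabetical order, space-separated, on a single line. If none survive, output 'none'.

Roots: A E
Mark A: refs=null C C, marked=A
Mark E: refs=null G, marked=A E
Mark C: refs=H B, marked=A C E
Mark G: refs=D, marked=A C E G
Mark H: refs=H, marked=A C E G H
Mark B: refs=H, marked=A B C E G H
Mark D: refs=E, marked=A B C D E G H
Unmarked (collected): F

Answer: A B C D E G H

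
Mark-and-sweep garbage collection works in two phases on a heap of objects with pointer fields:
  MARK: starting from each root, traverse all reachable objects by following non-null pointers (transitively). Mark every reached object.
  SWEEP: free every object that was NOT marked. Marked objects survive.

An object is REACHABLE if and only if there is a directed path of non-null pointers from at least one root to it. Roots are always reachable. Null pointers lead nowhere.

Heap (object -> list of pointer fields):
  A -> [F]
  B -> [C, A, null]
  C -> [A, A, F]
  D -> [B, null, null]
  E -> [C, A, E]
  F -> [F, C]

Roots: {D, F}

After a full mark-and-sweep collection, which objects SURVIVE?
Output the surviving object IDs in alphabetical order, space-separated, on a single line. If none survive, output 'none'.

Roots: D F
Mark D: refs=B null null, marked=D
Mark F: refs=F C, marked=D F
Mark B: refs=C A null, marked=B D F
Mark C: refs=A A F, marked=B C D F
Mark A: refs=F, marked=A B C D F
Unmarked (collected): E

Answer: A B C D F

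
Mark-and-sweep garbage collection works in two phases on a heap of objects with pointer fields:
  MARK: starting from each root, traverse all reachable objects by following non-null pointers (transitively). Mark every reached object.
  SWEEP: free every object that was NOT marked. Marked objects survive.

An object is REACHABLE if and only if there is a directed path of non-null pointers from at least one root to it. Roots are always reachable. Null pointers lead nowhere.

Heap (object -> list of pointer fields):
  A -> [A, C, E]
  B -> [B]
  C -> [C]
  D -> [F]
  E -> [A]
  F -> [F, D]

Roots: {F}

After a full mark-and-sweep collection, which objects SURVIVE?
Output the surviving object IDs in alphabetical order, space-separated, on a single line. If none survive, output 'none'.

Roots: F
Mark F: refs=F D, marked=F
Mark D: refs=F, marked=D F
Unmarked (collected): A B C E

Answer: D F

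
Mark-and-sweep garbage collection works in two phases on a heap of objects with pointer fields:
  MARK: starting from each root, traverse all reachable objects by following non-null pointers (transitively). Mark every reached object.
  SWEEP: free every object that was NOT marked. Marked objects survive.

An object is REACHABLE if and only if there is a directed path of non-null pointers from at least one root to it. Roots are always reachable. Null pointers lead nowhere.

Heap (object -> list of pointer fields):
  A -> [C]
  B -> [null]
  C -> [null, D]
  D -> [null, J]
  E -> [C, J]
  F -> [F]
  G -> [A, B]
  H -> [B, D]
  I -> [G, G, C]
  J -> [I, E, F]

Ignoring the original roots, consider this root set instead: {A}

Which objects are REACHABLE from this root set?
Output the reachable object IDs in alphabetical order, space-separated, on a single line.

Answer: A B C D E F G I J

Derivation:
Roots: A
Mark A: refs=C, marked=A
Mark C: refs=null D, marked=A C
Mark D: refs=null J, marked=A C D
Mark J: refs=I E F, marked=A C D J
Mark I: refs=G G C, marked=A C D I J
Mark E: refs=C J, marked=A C D E I J
Mark F: refs=F, marked=A C D E F I J
Mark G: refs=A B, marked=A C D E F G I J
Mark B: refs=null, marked=A B C D E F G I J
Unmarked (collected): H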